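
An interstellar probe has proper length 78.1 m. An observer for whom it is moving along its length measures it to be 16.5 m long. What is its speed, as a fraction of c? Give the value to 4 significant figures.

β ≈ 0.9774

γ = L₀/L = 78.1/16.5 = 4.73333
β = √(1 − 1/γ²) = 0.9774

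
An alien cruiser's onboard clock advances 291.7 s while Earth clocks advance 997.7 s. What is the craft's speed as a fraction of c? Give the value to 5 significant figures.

β ≈ 0.95630

γ = Δt/τ₀ = 997.7/291.7 = 3.420295
β = √(1 − 1/γ²) = √(1 − 1/3.420295²) = 0.95630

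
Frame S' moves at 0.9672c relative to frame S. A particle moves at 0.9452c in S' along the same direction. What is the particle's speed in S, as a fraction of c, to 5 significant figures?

Relativistic velocity addition: u = (u' + v)/(1 + u'v/c²)
= (0.9452 + 0.9672)/(1 + 0.9452×0.9672) = 1.9124/1.914197 = 0.99906

u ≈ 0.99906c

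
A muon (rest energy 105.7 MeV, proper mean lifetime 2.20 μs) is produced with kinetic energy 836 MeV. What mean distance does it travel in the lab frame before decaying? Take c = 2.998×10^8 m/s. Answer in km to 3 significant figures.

d ≈ 5.84 km

γ = 1 + K/(m₀c²) = 1 + 836/105.7 = 8.9092
β = √(1 − 1/γ²) = 0.99368
Dilated lifetime: γτ₀ = 8.9092 × 2.20 μs = 19.600 μs
d = βc·γτ₀ = 0.99368 × (2.998×10^8 m/s) × 1.9600×10^-5 s = 5.84 km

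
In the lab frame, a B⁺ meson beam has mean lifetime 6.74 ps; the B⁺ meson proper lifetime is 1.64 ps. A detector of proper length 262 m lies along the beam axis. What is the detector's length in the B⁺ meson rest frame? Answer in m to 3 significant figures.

Time dilation ⇒ γ = Δt/τ₀ = 6.74/1.64 = 4.1098
Length contraction: L = L₀/γ = 262/4.1098 = 63.8 m

L ≈ 63.8 m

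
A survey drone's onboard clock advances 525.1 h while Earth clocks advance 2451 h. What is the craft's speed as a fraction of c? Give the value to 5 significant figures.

γ = Δt/τ₀ = 2451/525.1 = 4.667682
β = √(1 − 1/γ²) = √(1 − 1/4.667682²) = 0.97678

β ≈ 0.97678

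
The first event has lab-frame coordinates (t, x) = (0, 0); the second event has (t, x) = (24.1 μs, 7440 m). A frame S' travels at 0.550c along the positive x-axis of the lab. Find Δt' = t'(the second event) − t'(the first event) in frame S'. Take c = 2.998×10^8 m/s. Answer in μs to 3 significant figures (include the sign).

Δt' ≈ 12.5 μs

γ = 1/√(1 − 0.550²) = 1.1974
Δt' = γ(Δt − vΔx/c²) = 1.1974 × (24.1 μs − 0.550×7440 m / (2.998×10^8 m/s))
= 1.1974 × (10.451 μs) = 12.5 μs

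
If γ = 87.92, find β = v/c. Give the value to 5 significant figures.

β = √(1 − 1/γ²) = √(1 − 1/87.92²) = √(0.9998706) = 0.99994

β ≈ 0.99994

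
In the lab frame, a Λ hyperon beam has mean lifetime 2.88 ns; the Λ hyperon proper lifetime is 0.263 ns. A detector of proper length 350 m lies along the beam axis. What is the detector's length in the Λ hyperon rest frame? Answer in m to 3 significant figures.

Time dilation ⇒ γ = Δt/τ₀ = 2.88/0.263 = 10.951
Length contraction: L = L₀/γ = 350/10.951 = 32.0 m

L ≈ 32.0 m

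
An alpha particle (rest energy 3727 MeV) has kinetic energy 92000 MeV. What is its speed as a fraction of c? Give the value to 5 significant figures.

γ = 1 + K/(m₀c²) = 1 + 92000/3727 = 25.68473
β = √(1 − 1/γ²) = 0.99924

β ≈ 0.99924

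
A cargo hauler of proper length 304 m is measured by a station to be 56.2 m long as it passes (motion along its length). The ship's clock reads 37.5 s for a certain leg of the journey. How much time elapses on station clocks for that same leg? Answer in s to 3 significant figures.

Length contraction ⇒ γ = L₀/L = 304/56.2 = 5.4093
Time dilation: Δt = γτ₀ = 5.4093 × 37.5 s = 203 s

Δt ≈ 203 s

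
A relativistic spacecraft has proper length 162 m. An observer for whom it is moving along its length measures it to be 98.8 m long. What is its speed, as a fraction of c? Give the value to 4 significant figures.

γ = L₀/L = 162/98.8 = 1.63968
β = √(1 − 1/γ²) = 0.7925

β ≈ 0.7925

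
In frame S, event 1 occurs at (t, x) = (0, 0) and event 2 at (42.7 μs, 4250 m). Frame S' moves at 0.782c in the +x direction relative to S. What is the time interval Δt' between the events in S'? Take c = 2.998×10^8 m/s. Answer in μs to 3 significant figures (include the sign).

Δt' ≈ 50.7 μs

γ = 1/√(1 − 0.782²) = 1.6044
Δt' = γ(Δt − vΔx/c²) = 1.6044 × (42.7 μs − 0.782×4250 m / (2.998×10^8 m/s))
= 1.6044 × (31.614 μs) = 50.7 μs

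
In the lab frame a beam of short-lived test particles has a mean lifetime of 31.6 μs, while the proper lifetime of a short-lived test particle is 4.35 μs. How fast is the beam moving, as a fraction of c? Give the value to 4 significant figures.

γ = Δt/τ₀ = 31.6/4.35 = 7.26437
β = √(1 − 1/γ²) = √(1 − 1/7.26437²) = 0.9905

β ≈ 0.9905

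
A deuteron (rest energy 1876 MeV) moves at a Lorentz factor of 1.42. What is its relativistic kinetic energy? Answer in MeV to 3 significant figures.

K ≈ 788 MeV

γ = 1.42 (given)
K = (γ − 1)m₀c² = (1.42 − 1) × 1876 MeV = 0.42000 × 1876 MeV = 788 MeV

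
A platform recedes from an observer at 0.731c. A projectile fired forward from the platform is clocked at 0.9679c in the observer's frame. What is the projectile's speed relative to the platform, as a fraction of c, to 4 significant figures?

u' ≈ 0.8100c

Inverse velocity addition: u' = (u − v)/(1 − uv/c²)
= (0.9679 − 0.731)/(1 − 0.9679×0.731) = 0.2369/0.292465 = 0.8100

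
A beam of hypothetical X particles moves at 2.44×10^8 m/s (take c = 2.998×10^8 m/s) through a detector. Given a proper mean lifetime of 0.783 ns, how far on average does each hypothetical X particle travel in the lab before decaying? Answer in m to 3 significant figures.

β = v/c = 2.44×10^8 / 2.998×10^8 = 0.81388
γ = 1/√(1 − 0.81388²) = 1.7211
Dilated lifetime: Δt = γτ₀ = 1.7211 × 0.783 ns = 1.3476 ns
d = vΔt = 0.81388c × 1.3476 ns = 2.4400×10^8 m/s × 1.3476×10^-9 s = 0.329 m

d ≈ 0.329 m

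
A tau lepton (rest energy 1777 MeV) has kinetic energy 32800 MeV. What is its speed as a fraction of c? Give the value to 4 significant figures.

γ = 1 + K/(m₀c²) = 1 + 32800/1777 = 19.4581
β = √(1 − 1/γ²) = 0.9987

β ≈ 0.9987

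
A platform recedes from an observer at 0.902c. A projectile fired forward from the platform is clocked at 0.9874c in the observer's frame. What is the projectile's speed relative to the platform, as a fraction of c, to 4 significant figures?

u' ≈ 0.7809c

Inverse velocity addition: u' = (u − v)/(1 − uv/c²)
= (0.9874 − 0.902)/(1 − 0.9874×0.902) = 0.08540/0.109365 = 0.7809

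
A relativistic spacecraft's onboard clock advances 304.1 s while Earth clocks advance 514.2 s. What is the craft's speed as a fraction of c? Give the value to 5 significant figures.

β ≈ 0.80638

γ = Δt/τ₀ = 514.2/304.1 = 1.690891
β = √(1 − 1/γ²) = √(1 − 1/1.690891²) = 0.80638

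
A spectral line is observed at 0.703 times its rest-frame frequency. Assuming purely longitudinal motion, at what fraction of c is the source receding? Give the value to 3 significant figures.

β ≈ 0.339

f_obs/f_src = √((1−β)/(1+β)) = 0.703  ⇒  (1−β)/(1+β) = 0.49421
β = |1 − D²|/(1 + D²) = |1 − 0.49421|/(1 + 0.49421) = 0.339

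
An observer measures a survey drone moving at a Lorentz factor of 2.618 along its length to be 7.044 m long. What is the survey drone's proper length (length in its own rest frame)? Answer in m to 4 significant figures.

γ = 2.618 (given)
L₀ = γL = 2.618 × 7.044 = 18.44 m

L₀ ≈ 18.44 m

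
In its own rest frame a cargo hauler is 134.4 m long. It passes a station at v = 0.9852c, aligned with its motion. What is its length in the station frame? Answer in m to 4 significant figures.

γ = 1/√(1 − 0.9852²) = 5.83401
Length contraction: L = L₀/γ = 134.4/5.83401 = 23.04 m

L ≈ 23.04 m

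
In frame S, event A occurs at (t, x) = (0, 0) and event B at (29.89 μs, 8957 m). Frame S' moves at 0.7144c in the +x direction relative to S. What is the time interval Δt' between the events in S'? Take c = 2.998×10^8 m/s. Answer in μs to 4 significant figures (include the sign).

Δt' ≈ 12.21 μs

γ = 1/√(1 − 0.7144²) = 1.42911
Δt' = γ(Δt − vΔx/c²) = 1.42911 × (29.89 μs − 0.7144×8957 m / (2.998×10^8 m/s))
= 1.42911 × (8.54617 μs) = 12.21 μs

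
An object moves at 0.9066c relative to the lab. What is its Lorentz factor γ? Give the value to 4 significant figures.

γ = 1/√(1 − β²) = 1/√(1 − 0.9066²) = 1/√(0.178076) = 2.370

γ ≈ 2.370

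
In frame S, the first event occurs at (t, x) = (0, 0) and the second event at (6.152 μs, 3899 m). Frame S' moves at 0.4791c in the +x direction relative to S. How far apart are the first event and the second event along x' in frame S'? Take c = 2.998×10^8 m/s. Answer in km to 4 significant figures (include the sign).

Δx' ≈ 3.435 km

γ = 1/√(1 − 0.4791²) = 1.13926
Δx' = γ(Δx − vΔt) = 1.13926 × (3899 m − 0.4791×(2.998×10^8 m/s)×6.152×10^-6 s)
= 1.13926 × (3015.36 m) = 3.435 km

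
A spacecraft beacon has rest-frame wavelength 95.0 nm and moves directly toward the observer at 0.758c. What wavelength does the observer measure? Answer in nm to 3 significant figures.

Relativistic Doppler: λ_obs = λ_src √((1−β)/(1+β))
= 95.0 × √(0.24200/1.7580) = 95.0 × 0.37102 = 35.2 nm

λ_obs ≈ 35.2 nm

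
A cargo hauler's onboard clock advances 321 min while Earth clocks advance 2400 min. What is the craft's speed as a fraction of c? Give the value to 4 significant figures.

γ = Δt/τ₀ = 2400/321 = 7.47664
β = √(1 − 1/γ²) = √(1 − 1/7.47664²) = 0.9910

β ≈ 0.9910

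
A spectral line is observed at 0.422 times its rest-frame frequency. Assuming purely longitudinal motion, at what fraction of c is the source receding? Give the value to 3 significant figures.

f_obs/f_src = √((1−β)/(1+β)) = 0.422  ⇒  (1−β)/(1+β) = 0.17808
β = |1 − D²|/(1 + D²) = |1 − 0.17808|/(1 + 0.17808) = 0.698

β ≈ 0.698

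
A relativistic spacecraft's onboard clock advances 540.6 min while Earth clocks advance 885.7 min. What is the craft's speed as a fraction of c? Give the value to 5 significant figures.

γ = Δt/τ₀ = 885.7/540.6 = 1.638365
β = √(1 − 1/γ²) = √(1 − 1/1.638365²) = 0.79212

β ≈ 0.79212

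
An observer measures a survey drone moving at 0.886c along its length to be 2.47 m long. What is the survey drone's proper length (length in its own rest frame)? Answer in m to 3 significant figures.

γ = 1/√(1 − 0.886²) = 2.1566
L₀ = γL = 2.1566 × 2.47 = 5.33 m

L₀ ≈ 5.33 m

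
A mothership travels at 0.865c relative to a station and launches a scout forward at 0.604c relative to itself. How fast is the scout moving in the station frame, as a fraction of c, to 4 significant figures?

u ≈ 0.9649c

Compose boost 2: (0.604 + 0.865)/(1 + 0.604×0.865) = 1.469/1.52246 = 0.9649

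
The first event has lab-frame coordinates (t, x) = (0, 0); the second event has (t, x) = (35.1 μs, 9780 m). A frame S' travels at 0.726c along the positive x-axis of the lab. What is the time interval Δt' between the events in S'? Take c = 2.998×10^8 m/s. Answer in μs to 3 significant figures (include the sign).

Δt' ≈ 16.6 μs

γ = 1/√(1 − 0.726²) = 1.4541
Δt' = γ(Δt − vΔx/c²) = 1.4541 × (35.1 μs − 0.726×9780 m / (2.998×10^8 m/s))
= 1.4541 × (11.417 μs) = 16.6 μs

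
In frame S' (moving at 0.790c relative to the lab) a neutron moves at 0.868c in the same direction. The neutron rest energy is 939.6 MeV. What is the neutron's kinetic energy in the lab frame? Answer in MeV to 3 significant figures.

u_lab = (0.868 + 0.790)/(1 + 0.868×0.790) = 0.983556
γ = 1/√(1 − 0.983556²) = 5.5370
K = (γ − 1)m₀c² = (5.5370 − 1) × 939.6 = 4.5370 × 939.6 = 4260 MeV

K ≈ 4260 MeV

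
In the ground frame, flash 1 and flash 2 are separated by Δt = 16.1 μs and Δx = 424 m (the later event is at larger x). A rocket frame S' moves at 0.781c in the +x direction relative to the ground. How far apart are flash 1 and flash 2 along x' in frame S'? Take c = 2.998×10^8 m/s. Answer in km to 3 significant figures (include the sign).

Δx' ≈ -5.36 km

γ = 1/√(1 − 0.781²) = 1.6012
Δx' = γ(Δx − vΔt) = 1.6012 × (424 m − 0.781×(2.998×10^8 m/s)×16.1×10^-6 s)
= 1.6012 × (-3345.7 m) = -5.36 km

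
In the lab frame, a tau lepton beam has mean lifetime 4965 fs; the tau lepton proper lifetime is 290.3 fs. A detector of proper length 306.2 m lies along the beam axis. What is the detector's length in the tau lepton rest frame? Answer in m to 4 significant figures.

L ≈ 17.90 m

Time dilation ⇒ γ = Δt/τ₀ = 4965/290.3 = 17.1030
Length contraction: L = L₀/γ = 306.2/17.1030 = 17.90 m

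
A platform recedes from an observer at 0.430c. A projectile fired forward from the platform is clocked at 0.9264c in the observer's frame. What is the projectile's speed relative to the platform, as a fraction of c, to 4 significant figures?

u' ≈ 0.8251c

Inverse velocity addition: u' = (u − v)/(1 − uv/c²)
= (0.9264 − 0.430)/(1 − 0.9264×0.430) = 0.4964/0.601648 = 0.8251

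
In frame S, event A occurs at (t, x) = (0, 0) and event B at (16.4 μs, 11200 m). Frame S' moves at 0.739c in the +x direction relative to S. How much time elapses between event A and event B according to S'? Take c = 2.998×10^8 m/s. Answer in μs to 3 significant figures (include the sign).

γ = 1/√(1 − 0.739²) = 1.4843
Δt' = γ(Δt − vΔx/c²) = 1.4843 × (16.4 μs − 0.739×11200 m / (2.998×10^8 m/s))
= 1.4843 × (-11.208 μs) = -16.6 μs

Δt' ≈ -16.6 μs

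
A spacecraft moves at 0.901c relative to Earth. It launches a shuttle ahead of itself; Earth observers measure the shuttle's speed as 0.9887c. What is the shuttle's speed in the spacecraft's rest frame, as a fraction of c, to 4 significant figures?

u' ≈ 0.8033c

Inverse velocity addition: u' = (u − v)/(1 − uv/c²)
= (0.9887 − 0.901)/(1 − 0.9887×0.901) = 0.08770/0.109181 = 0.8033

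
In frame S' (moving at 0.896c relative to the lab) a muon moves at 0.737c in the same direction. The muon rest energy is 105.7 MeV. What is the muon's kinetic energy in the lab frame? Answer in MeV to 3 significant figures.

u_lab = (0.737 + 0.896)/(1 + 0.737×0.896) = 0.983526
γ = 1/√(1 − 0.983526²) = 5.5321
K = (γ − 1)m₀c² = (5.5321 − 1) × 105.7 = 4.5321 × 105.7 = 479 MeV

K ≈ 479 MeV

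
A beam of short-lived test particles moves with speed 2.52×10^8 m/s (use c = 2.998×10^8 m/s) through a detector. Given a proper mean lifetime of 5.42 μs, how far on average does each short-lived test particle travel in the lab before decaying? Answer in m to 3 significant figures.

β = v/c = 2.52×10^8 / 2.998×10^8 = 0.84056
γ = 1/√(1 − 0.84056²) = 1.8460
Dilated lifetime: Δt = γτ₀ = 1.8460 × 5.42 μs = 10.005 μs
d = vΔt = 0.84056c × 10.005 μs = 2.5200×10^8 m/s × 1.0005×10^-5 s = 2520 m

d ≈ 2520 m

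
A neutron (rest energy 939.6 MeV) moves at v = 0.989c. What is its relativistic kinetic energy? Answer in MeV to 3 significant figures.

γ = 1/√(1 − 0.989²) = 6.7606
K = (γ − 1)m₀c² = (6.7606 − 1) × 939.6 MeV = 5.7606 × 939.6 MeV = 5410 MeV

K ≈ 5410 MeV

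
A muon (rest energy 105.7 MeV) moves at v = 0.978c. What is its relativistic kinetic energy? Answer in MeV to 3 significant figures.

γ = 1/√(1 − 0.978²) = 4.7938
K = (γ − 1)m₀c² = (4.7938 − 1) × 105.7 MeV = 3.7938 × 105.7 MeV = 401 MeV

K ≈ 401 MeV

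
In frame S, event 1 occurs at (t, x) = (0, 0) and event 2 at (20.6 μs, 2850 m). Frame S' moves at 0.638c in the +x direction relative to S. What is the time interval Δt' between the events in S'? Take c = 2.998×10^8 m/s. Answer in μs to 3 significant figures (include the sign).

Δt' ≈ 18.9 μs

γ = 1/√(1 − 0.638²) = 1.2986
Δt' = γ(Δt − vΔx/c²) = 1.2986 × (20.6 μs − 0.638×2850 m / (2.998×10^8 m/s))
= 1.2986 × (14.535 μs) = 18.9 μs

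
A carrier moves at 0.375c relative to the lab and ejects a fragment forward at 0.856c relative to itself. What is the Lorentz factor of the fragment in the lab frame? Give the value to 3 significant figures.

u_lab = (0.856 + 0.375)/(1 + 0.856×0.375) = 1.231/1.32100 = 0.931870
γ = 1/√(1 − 0.931870²) = 2.76

γ ≈ 2.76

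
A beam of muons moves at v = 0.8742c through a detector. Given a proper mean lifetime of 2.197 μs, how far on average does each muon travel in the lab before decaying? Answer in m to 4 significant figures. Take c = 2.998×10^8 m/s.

d ≈ 1186 m

γ = 1/√(1 − 0.8742²) = 2.05945
Dilated lifetime: Δt = γτ₀ = 2.05945 × 2.197 μs = 4.52462 μs
d = vΔt = 0.8742c × 4.52462 μs = 2.62085×10^8 m/s × 4.52462×10^-6 s = 1186 m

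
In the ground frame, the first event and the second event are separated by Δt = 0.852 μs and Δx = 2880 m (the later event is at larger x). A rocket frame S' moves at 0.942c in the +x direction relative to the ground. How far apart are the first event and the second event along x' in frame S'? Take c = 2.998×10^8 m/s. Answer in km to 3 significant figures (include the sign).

γ = 1/√(1 − 0.942²) = 2.9796
Δx' = γ(Δx − vΔt) = 2.9796 × (2880 m − 0.942×(2.998×10^8 m/s)×0.852×10^-6 s)
= 2.9796 × (2639.4 m) = 7.86 km

Δx' ≈ 7.86 km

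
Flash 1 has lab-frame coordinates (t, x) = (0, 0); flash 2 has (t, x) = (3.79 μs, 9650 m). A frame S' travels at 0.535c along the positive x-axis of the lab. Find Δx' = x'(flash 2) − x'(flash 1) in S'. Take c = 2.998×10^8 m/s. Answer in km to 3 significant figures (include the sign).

γ = 1/√(1 − 0.535²) = 1.1836
Δx' = γ(Δx − vΔt) = 1.1836 × (9650 m − 0.535×(2.998×10^8 m/s)×3.79×10^-6 s)
= 1.1836 × (9042.1 m) = 10.7 km

Δx' ≈ 10.7 km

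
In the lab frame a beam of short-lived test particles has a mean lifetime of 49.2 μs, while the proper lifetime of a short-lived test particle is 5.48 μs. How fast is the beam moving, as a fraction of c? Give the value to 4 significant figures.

γ = Δt/τ₀ = 49.2/5.48 = 8.97810
β = √(1 − 1/γ²) = √(1 − 1/8.97810²) = 0.9938

β ≈ 0.9938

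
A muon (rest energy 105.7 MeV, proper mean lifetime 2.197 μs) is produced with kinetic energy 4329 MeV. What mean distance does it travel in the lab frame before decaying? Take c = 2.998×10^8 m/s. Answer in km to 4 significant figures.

d ≈ 27.63 km

γ = 1 + K/(m₀c²) = 1 + 4329/105.7 = 41.9555
β = √(1 − 1/γ²) = 0.999716
Dilated lifetime: γτ₀ = 41.9555 × 2.197 μs = 92.1763 μs
d = βc·γτ₀ = 0.999716 × (2.998×10^8 m/s) × 9.21763×10^-5 s = 27.63 km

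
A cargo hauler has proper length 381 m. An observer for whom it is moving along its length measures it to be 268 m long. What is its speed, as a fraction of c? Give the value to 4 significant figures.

γ = L₀/L = 381/268 = 1.42164
β = √(1 − 1/γ²) = 0.7108

β ≈ 0.7108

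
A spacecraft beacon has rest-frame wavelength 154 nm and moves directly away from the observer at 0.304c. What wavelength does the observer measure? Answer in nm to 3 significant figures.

Relativistic Doppler: λ_obs = λ_src √((1+β)/(1−β))
= 154 × √(1.3040/0.69600) = 154 × 1.3688 = 211 nm

λ_obs ≈ 211 nm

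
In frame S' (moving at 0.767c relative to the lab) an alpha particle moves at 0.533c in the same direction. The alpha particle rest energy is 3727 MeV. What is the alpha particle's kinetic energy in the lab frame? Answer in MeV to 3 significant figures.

K ≈ 5940 MeV

u_lab = (0.533 + 0.767)/(1 + 0.533×0.767) = 0.922764
γ = 1/√(1 − 0.922764²) = 2.5949
K = (γ − 1)m₀c² = (2.5949 − 1) × 3727 = 1.5949 × 3727 = 5940 MeV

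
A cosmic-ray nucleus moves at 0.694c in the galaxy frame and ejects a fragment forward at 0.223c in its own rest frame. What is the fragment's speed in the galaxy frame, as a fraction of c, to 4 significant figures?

Compose boost 2: (0.223 + 0.694)/(1 + 0.223×0.694) = 0.9170/1.15476 = 0.7941

u ≈ 0.7941c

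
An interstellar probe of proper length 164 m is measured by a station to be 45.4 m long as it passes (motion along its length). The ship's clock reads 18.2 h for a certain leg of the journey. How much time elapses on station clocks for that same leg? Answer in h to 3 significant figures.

Δt ≈ 65.7 h

Length contraction ⇒ γ = L₀/L = 164/45.4 = 3.6123
Time dilation: Δt = γτ₀ = 3.6123 × 18.2 h = 65.7 h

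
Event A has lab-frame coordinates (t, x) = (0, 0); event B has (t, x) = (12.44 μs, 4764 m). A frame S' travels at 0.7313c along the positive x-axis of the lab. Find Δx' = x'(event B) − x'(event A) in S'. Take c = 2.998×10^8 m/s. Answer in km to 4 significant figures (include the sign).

Δx' ≈ 2.986 km

γ = 1/√(1 − 0.7313²) = 1.46616
Δx' = γ(Δx − vΔt) = 1.46616 × (4764 m − 0.7313×(2.998×10^8 m/s)×12.44×10^-6 s)
= 1.46616 × (2036.61 m) = 2.986 km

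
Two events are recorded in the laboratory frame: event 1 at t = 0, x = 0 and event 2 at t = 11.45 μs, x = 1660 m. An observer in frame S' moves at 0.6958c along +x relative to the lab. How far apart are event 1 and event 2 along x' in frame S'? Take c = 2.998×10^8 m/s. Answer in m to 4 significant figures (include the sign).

γ = 1/√(1 − 0.6958²) = 1.39230
Δx' = γ(Δx − vΔt) = 1.39230 × (1660 m − 0.6958×(2.998×10^8 m/s)×11.45×10^-6 s)
= 1.39230 × (-728.480 m) = -1014 m

Δx' ≈ -1014 m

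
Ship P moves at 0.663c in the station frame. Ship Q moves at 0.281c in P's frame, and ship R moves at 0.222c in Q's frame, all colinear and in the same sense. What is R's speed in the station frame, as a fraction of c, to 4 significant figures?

Compose boost 2: (0.281 + 0.663)/(1 + 0.281×0.663) = 0.9440/1.18630 = 0.795749
Compose boost 3: (0.222 + 0.795749)/(1 + 0.222×0.795749) = 1.01775/1.17666 = 0.8650

u ≈ 0.8650c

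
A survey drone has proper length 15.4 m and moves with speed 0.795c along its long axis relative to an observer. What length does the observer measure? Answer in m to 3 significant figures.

γ = 1/√(1 − 0.795²) = 1.6485
Length contraction: L = L₀/γ = 15.4/1.6485 = 9.34 m

L ≈ 9.34 m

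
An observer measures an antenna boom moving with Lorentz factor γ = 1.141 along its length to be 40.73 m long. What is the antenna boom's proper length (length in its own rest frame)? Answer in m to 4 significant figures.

γ = 1.141 (given)
L₀ = γL = 1.141 × 40.73 = 46.47 m

L₀ ≈ 46.47 m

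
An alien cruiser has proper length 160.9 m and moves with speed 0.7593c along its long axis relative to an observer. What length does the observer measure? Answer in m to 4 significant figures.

L ≈ 104.7 m

γ = 1/√(1 − 0.7593²) = 1.53671
Length contraction: L = L₀/γ = 160.9/1.53671 = 104.7 m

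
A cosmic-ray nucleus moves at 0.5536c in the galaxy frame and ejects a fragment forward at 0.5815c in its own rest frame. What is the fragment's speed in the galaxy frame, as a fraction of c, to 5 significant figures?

Compose boost 2: (0.5815 + 0.5536)/(1 + 0.5815×0.5536) = 1.1351/1.321918 = 0.85868

u ≈ 0.85868c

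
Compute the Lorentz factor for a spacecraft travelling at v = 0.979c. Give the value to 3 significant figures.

γ = 1/√(1 − β²) = 1/√(1 − 0.979²) = 1/√(0.041559) = 4.91

γ ≈ 4.91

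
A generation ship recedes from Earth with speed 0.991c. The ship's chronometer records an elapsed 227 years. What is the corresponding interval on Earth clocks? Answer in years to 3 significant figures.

γ = 1/√(1 − 0.991²) = 7.4704
Time dilation: Δt = γτ₀ = 7.4704 × 227 years = 1700 years

Δt ≈ 1700 years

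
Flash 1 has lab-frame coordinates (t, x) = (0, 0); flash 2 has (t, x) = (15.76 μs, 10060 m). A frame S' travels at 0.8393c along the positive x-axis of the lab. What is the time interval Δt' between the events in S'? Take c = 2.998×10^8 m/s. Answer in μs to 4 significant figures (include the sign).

Δt' ≈ -22.81 μs

γ = 1/√(1 − 0.8393²) = 1.83936
Δt' = γ(Δt − vΔx/c²) = 1.83936 × (15.76 μs − 0.8393×10060 m / (2.998×10^8 m/s))
= 1.83936 × (-12.4033 μs) = -22.81 μs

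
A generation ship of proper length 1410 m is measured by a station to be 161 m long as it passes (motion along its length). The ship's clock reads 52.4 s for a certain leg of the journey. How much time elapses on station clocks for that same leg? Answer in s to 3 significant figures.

Length contraction ⇒ γ = L₀/L = 1410/161 = 8.7578
Time dilation: Δt = γτ₀ = 8.7578 × 52.4 s = 459 s

Δt ≈ 459 s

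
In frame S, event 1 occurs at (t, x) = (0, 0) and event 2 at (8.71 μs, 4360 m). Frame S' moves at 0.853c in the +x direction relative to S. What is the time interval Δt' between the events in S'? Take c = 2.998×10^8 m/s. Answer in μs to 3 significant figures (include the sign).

Δt' ≈ -7.08 μs

γ = 1/√(1 − 0.853²) = 1.9160
Δt' = γ(Δt − vΔx/c²) = 1.9160 × (8.71 μs − 0.853×4360 m / (2.998×10^8 m/s))
= 1.9160 × (-3.6952 μs) = -7.08 μs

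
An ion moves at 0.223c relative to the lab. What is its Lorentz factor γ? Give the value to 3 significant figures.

γ = 1/√(1 − β²) = 1/√(1 − 0.223²) = 1/√(0.95027) = 1.03

γ ≈ 1.03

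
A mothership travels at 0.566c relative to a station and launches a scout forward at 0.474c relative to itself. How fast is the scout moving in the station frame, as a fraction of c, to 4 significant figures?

u ≈ 0.8200c

Compose boost 2: (0.474 + 0.566)/(1 + 0.474×0.566) = 1.040/1.26828 = 0.8200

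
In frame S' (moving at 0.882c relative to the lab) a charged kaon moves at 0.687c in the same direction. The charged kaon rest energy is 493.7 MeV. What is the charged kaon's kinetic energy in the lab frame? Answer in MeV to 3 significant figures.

K ≈ 1820 MeV

u_lab = (0.687 + 0.882)/(1 + 0.687×0.882) = 0.977002
γ = 1/√(1 − 0.977002²) = 4.6897
K = (γ − 1)m₀c² = (4.6897 − 1) × 493.7 = 3.6897 × 493.7 = 1820 MeV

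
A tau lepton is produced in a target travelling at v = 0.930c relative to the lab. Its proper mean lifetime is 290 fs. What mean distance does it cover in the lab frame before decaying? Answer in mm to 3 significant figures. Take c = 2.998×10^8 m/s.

d ≈ 0.220 mm

γ = 1/√(1 − 0.930²) = 2.7206
Dilated lifetime: Δt = γτ₀ = 2.7206 × 290 fs = 788.99 fs
d = vΔt = 0.930c × 788.99 fs = 2.7881×10^8 m/s × 7.8899×10^-13 s = 0.220 mm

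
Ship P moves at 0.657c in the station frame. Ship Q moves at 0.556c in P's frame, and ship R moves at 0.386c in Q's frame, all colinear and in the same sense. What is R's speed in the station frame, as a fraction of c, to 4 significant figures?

u ≈ 0.9490c

Compose boost 2: (0.556 + 0.657)/(1 + 0.556×0.657) = 1.213/1.36529 = 0.888455
Compose boost 3: (0.386 + 0.888455)/(1 + 0.386×0.888455) = 1.27445/1.34294 = 0.9490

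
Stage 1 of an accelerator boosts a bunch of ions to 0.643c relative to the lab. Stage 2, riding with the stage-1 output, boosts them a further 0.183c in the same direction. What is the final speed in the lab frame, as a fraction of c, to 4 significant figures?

Compose boost 2: (0.183 + 0.643)/(1 + 0.183×0.643) = 0.8260/1.11767 = 0.7390

u ≈ 0.7390c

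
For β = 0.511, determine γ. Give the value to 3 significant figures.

γ ≈ 1.16

γ = 1/√(1 − β²) = 1/√(1 − 0.511²) = 1/√(0.73888) = 1.16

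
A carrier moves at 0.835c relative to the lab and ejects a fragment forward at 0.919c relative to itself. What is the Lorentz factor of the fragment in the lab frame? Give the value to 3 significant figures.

u_lab = (0.919 + 0.835)/(1 + 0.919×0.835) = 1.754/1.76736 = 0.992438
γ = 1/√(1 − 0.992438²) = 8.15

γ ≈ 8.15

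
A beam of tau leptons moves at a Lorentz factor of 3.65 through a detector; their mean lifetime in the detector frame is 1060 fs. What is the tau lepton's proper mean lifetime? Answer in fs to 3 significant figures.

τ₀ ≈ 290 fs

γ = 3.65 (given)
Proper time: τ₀ = Δt/γ = 1060/3.65 = 290 fs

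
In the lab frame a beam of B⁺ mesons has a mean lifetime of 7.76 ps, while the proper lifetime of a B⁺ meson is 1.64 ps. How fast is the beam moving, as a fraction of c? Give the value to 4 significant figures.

γ = Δt/τ₀ = 7.76/1.64 = 4.73171
β = √(1 − 1/γ²) = √(1 − 1/4.73171²) = 0.9774

β ≈ 0.9774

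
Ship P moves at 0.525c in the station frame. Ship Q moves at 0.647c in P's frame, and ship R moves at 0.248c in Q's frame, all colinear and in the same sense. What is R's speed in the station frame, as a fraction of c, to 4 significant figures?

u ≈ 0.9227c

Compose boost 2: (0.647 + 0.525)/(1 + 0.647×0.525) = 1.172/1.33967 = 0.874839
Compose boost 3: (0.248 + 0.874839)/(1 + 0.248×0.874839) = 1.12284/1.21696 = 0.9227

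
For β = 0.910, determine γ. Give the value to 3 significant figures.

γ = 1/√(1 − β²) = 1/√(1 − 0.910²) = 1/√(0.17190) = 2.41

γ ≈ 2.41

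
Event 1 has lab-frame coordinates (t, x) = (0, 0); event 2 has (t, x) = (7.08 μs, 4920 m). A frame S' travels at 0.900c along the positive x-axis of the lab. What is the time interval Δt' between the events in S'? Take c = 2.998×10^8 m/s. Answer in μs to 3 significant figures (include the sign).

γ = 1/√(1 − 0.900²) = 2.2942
Δt' = γ(Δt − vΔx/c²) = 2.2942 × (7.08 μs − 0.900×4920 m / (2.998×10^8 m/s))
= 2.2942 × (-7.6898 μs) = -17.6 μs

Δt' ≈ -17.6 μs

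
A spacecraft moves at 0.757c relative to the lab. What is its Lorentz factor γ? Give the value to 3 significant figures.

γ = 1/√(1 − β²) = 1/√(1 − 0.757²) = 1/√(0.42695) = 1.53

γ ≈ 1.53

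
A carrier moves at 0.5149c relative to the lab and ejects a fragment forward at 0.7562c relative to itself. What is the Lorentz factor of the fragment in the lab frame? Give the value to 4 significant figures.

u_lab = (0.7562 + 0.5149)/(1 + 0.7562×0.5149) = 1.2711/1.389367 = 0.9148768
γ = 1/√(1 − 0.9148768²) = 2.477

γ ≈ 2.477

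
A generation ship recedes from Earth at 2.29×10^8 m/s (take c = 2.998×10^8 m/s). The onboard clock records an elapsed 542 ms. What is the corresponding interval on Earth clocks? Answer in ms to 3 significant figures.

Δt ≈ 840 ms

β = v/c = 2.29×10^8 / 2.998×10^8 = 0.76384
γ = 1/√(1 − 0.76384²) = 1.5494
Time dilation: Δt = γτ₀ = 1.5494 × 542 ms = 840 ms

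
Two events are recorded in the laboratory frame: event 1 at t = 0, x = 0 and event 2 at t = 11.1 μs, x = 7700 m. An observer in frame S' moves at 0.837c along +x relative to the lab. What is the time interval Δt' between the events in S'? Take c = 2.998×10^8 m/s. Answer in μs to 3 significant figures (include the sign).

Δt' ≈ -19.0 μs

γ = 1/√(1 − 0.837²) = 1.8275
Δt' = γ(Δt − vΔx/c²) = 1.8275 × (11.1 μs − 0.837×7700 m / (2.998×10^8 m/s))
= 1.8275 × (-10.397 μs) = -19.0 μs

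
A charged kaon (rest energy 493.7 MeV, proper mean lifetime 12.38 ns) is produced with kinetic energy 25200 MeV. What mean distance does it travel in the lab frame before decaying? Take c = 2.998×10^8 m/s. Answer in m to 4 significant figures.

γ = 1 + K/(m₀c²) = 1 + 25200/493.7 = 52.0431
β = √(1 − 1/γ²) = 0.999815
Dilated lifetime: γτ₀ = 52.0431 × 12.38 ns = 644.294 ns
d = βc·γτ₀ = 0.999815 × (2.998×10^8 m/s) × 6.44294×10^-7 s = 193.1 m

d ≈ 193.1 m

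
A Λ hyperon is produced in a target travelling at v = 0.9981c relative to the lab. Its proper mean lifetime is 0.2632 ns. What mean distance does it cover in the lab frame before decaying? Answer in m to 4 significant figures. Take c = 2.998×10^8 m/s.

γ = 1/√(1 − 0.9981²) = 16.2299
Dilated lifetime: Δt = γτ₀ = 16.2299 × 0.2632 ns = 4.27170 ns
d = vΔt = 0.9981c × 4.27170 ns = 2.99230×10^8 m/s × 4.27170×10^-9 s = 1.278 m

d ≈ 1.278 m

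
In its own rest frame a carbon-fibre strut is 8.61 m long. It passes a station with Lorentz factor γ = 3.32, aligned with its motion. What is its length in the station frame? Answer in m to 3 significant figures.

L ≈ 2.59 m

γ = 3.32 (given)
Length contraction: L = L₀/γ = 8.61/3.32 = 2.59 m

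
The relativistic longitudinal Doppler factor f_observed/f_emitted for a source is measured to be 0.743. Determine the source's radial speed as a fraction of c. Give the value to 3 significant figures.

f_obs/f_src = √((1−β)/(1+β)) = 0.743  ⇒  (1−β)/(1+β) = 0.55205
β = |1 − D²|/(1 + D²) = |1 − 0.55205|/(1 + 0.55205) = 0.289

β ≈ 0.289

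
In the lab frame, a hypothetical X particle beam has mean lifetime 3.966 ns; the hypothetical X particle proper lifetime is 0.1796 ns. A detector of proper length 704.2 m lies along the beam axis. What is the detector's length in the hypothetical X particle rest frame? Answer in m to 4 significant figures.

Time dilation ⇒ γ = Δt/τ₀ = 3.966/0.1796 = 22.0824
Length contraction: L = L₀/γ = 704.2/22.0824 = 31.89 m

L ≈ 31.89 m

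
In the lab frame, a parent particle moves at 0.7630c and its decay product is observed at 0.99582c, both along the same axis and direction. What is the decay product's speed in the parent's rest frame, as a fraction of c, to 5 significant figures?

Inverse velocity addition: u' = (u − v)/(1 − uv/c²)
= (0.99582 − 0.7630)/(1 − 0.99582×0.7630) = 0.23282/0.2401893 = 0.96932

u' ≈ 0.96932c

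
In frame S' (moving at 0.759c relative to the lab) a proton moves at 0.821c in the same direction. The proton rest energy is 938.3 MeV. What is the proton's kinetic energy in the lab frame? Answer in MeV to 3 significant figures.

u_lab = (0.821 + 0.759)/(1 + 0.821×0.759) = 0.973422
γ = 1/√(1 − 0.973422²) = 4.3665
K = (γ − 1)m₀c² = (4.3665 − 1) × 938.3 = 3.3665 × 938.3 = 3160 MeV

K ≈ 3160 MeV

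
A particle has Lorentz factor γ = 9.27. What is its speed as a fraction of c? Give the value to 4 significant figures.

β ≈ 0.9942

β = √(1 − 1/γ²) = √(1 − 1/9.27²) = √(0.988363) = 0.9942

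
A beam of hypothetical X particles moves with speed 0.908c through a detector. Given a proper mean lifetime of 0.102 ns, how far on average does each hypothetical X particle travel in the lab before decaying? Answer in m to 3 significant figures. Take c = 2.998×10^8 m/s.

γ = 1/√(1 − 0.908²) = 2.3868
Dilated lifetime: Δt = γτ₀ = 2.3868 × 0.102 ns = 0.24345 ns
d = vΔt = 0.908c × 0.24345 ns = 2.7222×10^8 m/s × 2.4345×10^-10 s = 0.0663 m

d ≈ 0.0663 m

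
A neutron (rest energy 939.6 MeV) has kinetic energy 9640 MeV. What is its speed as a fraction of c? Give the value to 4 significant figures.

β ≈ 0.9960

γ = 1 + K/(m₀c²) = 1 + 9640/939.6 = 11.2597
β = √(1 − 1/γ²) = 0.9960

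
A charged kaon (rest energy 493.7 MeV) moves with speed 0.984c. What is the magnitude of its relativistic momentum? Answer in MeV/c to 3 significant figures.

γ = 1/√(1 − 0.984²) = 5.6127
p = γβm₀c = 5.6127 × 0.984 × 493.7 MeV/c = 2730 MeV/c

p ≈ 2730 MeV/c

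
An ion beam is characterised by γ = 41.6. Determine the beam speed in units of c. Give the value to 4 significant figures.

β ≈ 0.9997

β = √(1 − 1/γ²) = √(1 − 1/41.6²) = √(0.999422) = 0.9997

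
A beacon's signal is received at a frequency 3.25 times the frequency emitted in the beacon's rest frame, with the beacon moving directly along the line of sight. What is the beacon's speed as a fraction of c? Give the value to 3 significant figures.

β ≈ 0.827

f_obs/f_src = √((1+β)/(1−β)) = 3.25  ⇒  (1+β)/(1−β) = 10.562
β = |1 − D²|/(1 + D²) = |1 − 10.562|/(1 + 10.562) = 0.827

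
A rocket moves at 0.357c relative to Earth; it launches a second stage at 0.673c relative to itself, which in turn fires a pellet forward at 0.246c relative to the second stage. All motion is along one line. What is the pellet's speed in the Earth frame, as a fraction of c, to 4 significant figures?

u ≈ 0.8939c

Compose boost 2: (0.673 + 0.357)/(1 + 0.673×0.357) = 1.030/1.24026 = 0.830470
Compose boost 3: (0.246 + 0.830470)/(1 + 0.246×0.830470) = 1.07647/1.20430 = 0.8939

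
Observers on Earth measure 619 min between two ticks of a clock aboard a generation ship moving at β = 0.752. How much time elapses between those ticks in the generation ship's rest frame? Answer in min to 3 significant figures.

τ₀ ≈ 408 min

γ = 1/√(1 − 0.752²) = 1.5171
Proper time: τ₀ = Δt/γ = 619/1.5171 = 408 min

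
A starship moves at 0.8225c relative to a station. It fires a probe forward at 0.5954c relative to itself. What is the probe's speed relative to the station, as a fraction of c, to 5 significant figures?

Relativistic velocity addition: u = (u' + v)/(1 + u'v/c²)
= (0.5954 + 0.8225)/(1 + 0.5954×0.8225) = 1.4179/1.489717 = 0.95179

u ≈ 0.95179c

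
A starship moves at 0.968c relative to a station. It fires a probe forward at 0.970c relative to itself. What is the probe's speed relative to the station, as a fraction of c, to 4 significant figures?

Relativistic velocity addition: u = (u' + v)/(1 + u'v/c²)
= (0.970 + 0.968)/(1 + 0.970×0.968) = 1.938/1.93896 = 0.9995

u ≈ 0.9995c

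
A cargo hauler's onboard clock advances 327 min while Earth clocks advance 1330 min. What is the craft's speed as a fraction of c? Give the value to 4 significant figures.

β ≈ 0.9693

γ = Δt/τ₀ = 1330/327 = 4.06728
β = √(1 − 1/γ²) = √(1 − 1/4.06728²) = 0.9693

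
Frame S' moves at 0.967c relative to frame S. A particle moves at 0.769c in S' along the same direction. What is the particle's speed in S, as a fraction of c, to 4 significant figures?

u ≈ 0.9956c

Relativistic velocity addition: u = (u' + v)/(1 + u'v/c²)
= (0.769 + 0.967)/(1 + 0.769×0.967) = 1.736/1.74362 = 0.9956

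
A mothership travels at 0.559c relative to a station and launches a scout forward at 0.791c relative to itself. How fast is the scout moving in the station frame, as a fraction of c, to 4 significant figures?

u ≈ 0.9361c

Compose boost 2: (0.791 + 0.559)/(1 + 0.791×0.559) = 1.350/1.44217 = 0.9361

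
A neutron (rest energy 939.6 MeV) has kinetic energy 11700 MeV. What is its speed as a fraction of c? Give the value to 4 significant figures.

β ≈ 0.9972

γ = 1 + K/(m₀c²) = 1 + 11700/939.6 = 13.4521
β = √(1 − 1/γ²) = 0.9972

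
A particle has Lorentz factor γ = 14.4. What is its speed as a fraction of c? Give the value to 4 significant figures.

β ≈ 0.9976

β = √(1 − 1/γ²) = √(1 − 1/14.4²) = √(0.995177) = 0.9976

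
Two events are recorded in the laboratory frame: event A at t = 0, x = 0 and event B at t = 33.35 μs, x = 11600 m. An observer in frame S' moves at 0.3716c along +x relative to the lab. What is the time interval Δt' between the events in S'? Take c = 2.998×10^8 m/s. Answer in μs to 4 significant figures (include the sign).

Δt' ≈ 20.44 μs

γ = 1/√(1 − 0.3716²) = 1.07713
Δt' = γ(Δt − vΔx/c²) = 1.07713 × (33.35 μs − 0.3716×11600 m / (2.998×10^8 m/s))
= 1.07713 × (18.9719 μs) = 20.44 μs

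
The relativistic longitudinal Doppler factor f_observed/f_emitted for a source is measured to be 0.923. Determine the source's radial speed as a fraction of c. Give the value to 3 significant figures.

β ≈ 0.0800

f_obs/f_src = √((1−β)/(1+β)) = 0.923  ⇒  (1−β)/(1+β) = 0.85193
β = |1 − D²|/(1 + D²) = |1 − 0.85193|/(1 + 0.85193) = 0.0800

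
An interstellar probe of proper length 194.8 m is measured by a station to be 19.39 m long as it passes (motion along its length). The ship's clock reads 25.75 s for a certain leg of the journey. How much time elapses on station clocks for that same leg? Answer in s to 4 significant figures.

Δt ≈ 258.7 s

Length contraction ⇒ γ = L₀/L = 194.8/19.39 = 10.0464
Time dilation: Δt = γτ₀ = 10.0464 × 25.75 s = 258.7 s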